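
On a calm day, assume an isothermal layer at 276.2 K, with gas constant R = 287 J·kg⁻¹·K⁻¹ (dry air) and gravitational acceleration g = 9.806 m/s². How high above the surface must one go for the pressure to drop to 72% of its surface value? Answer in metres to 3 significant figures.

Scale height: H = RT/g = 287 × 276.2 / 9.806 = 8083.8 m.
Set P/P₀ = exp(−z/H) = 0.72, so z = −H ln(0.72).
−ln(0.72) = 0.32850; z = 8083.8 × 0.32850 = 2655.5 m.

z ≈ 2660 m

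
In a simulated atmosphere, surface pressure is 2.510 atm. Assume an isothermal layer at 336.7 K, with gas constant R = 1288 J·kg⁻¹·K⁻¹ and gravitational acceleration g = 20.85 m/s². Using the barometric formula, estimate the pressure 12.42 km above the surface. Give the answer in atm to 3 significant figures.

P ≈ 1.38 atm

Scale height: H = RT/g = 1288 × 336.7 / 20.85 = 20800 m.
Barometric formula: P = P₀ exp(−z/H).
z/H = 12420/20800 = 0.59712; exp(−0.59712) = 0.55039.
P = 2.510 × 0.55039 = 1.3815 atm.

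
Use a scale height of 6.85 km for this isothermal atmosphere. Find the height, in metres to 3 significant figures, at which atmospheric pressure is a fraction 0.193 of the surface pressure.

z ≈ 11300 m

Set P/P₀ = exp(−z/H) = 0.193, so z = −H ln(0.193).
−ln(0.193) = 1.6451; z = 6850.0 × 1.6451 = 11269 m.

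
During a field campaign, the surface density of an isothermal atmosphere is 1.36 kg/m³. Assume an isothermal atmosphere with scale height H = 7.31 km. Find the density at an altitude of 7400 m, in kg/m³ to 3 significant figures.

ρ ≈ 0.494 kg/m³

In an isothermal atmosphere, density decays like pressure: ρ = ρ₀ exp(−z/H).
z/H = 7400.0/7310.0 = 1.0123; exp(−1.0123) = 0.36338.
ρ = 1.36 × 0.36338 = 0.49420 kg/m³.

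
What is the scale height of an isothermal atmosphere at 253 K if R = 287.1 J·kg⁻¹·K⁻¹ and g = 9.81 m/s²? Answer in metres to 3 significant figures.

The scale height of an isothermal atmosphere is H = RT/g.
H = 287.1 × 253 / 9.81 = 72636/9.81 = 7404.3 m.

H ≈ 7400 m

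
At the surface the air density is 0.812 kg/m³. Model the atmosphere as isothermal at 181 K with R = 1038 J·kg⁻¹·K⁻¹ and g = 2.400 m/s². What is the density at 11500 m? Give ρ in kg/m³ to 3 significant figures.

Scale height: H = RT/g = 1038 × 181 / 2.400 = 78282 m.
In an isothermal atmosphere, density decays like pressure: ρ = ρ₀ exp(−z/H).
z/H = 11500/78282 = 0.14690; exp(−0.14690) = 0.86338.
ρ = 0.812 × 0.86338 = 0.70106 kg/m³.

ρ ≈ 0.701 kg/m³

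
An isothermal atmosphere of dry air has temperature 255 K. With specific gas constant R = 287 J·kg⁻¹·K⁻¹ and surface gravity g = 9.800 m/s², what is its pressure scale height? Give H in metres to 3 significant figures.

H ≈ 7470 m

The scale height of an isothermal atmosphere is H = RT/g.
H = 287 × 255 / 9.800 = 73185/9.800 = 7467.9 m.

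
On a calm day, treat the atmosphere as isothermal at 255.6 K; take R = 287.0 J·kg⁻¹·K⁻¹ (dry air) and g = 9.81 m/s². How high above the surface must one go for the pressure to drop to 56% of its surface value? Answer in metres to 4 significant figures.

Scale height: H = RT/g = 287.0 × 255.6 / 9.81 = 7477.8 m.
Set P/P₀ = exp(−z/H) = 0.56, so z = −H ln(0.56).
−ln(0.56) = 0.57982; z = 7477.8 × 0.57982 = 4335.8 m.

z ≈ 4336 m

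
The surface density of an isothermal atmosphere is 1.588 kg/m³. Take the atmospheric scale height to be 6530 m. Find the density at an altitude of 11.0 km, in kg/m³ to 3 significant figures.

ρ ≈ 0.295 kg/m³

In an isothermal atmosphere, density decays like pressure: ρ = ρ₀ exp(−z/H).
z/H = 11000/6530.0 = 1.6845; exp(−1.6845) = 0.18554.
ρ = 1.588 × 0.18554 = 0.29464 kg/m³.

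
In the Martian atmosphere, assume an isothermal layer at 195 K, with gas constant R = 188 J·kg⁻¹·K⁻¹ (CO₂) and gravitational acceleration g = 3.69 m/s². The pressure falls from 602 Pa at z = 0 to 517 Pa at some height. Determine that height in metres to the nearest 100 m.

Scale height: H = RT/g = 188 × 195 / 3.69 = 9935.0 m.
Invert the barometric formula: z = H ln(P₀/P).
P₀/P = 602/517 = 1.1644; ln(1.1644) = 0.15221.
z = 9935.0 × 0.15221 = 1512.2 m.

z ≈ 1500 m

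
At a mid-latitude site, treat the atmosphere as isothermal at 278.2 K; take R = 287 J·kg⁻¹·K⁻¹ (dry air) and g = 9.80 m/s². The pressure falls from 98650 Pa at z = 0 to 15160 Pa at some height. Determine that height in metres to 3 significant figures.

z ≈ 15300 m

Scale height: H = RT/g = 287 × 278.2 / 9.80 = 8147.3 m.
Invert the barometric formula: z = H ln(P₀/P).
P₀/P = 98650/15160 = 6.5073; ln(6.5073) = 1.8729.
z = 8147.3 × 1.8729 = 15259 m.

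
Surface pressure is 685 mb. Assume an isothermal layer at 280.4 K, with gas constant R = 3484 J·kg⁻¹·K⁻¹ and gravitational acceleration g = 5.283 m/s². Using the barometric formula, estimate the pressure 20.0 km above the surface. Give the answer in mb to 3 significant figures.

Scale height: H = RT/g = 3484 × 280.4 / 5.283 = 184920 m.
Barometric formula: P = P₀ exp(−z/H).
z/H = 20000/184920 = 0.10815; exp(−0.10815) = 0.89749.
P = 685 × 0.89749 = 614.78 mb.

P ≈ 615 mb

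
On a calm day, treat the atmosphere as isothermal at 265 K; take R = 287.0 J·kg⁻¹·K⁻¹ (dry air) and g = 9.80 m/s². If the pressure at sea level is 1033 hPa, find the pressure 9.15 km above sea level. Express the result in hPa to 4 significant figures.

Scale height: H = RT/g = 287.0 × 265 / 9.80 = 7760.7 m.
Barometric formula: P = P₀ exp(−z/H).
z/H = 9150.0/7760.7 = 1.1790; exp(−1.1790) = 0.30759.
P = 1033 × 0.30759 = 317.74 hPa.

P ≈ 317.7 hPa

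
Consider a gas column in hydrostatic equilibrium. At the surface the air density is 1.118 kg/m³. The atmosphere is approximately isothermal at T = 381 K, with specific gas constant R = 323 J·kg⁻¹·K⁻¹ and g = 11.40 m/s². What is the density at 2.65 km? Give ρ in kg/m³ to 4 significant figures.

Scale height: H = RT/g = 323 × 381 / 11.40 = 10795 m.
In an isothermal atmosphere, density decays like pressure: ρ = ρ₀ exp(−z/H).
z/H = 2650.0/10795 = 0.24548; exp(−0.24548) = 0.78233.
ρ = 1.118 × 0.78233 = 0.87464 kg/m³.

ρ ≈ 0.8746 kg/m³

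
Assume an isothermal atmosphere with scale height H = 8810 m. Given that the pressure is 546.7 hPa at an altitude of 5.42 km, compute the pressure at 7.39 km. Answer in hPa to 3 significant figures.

Between two levels, P₂ = P₁ exp(−Δz/H) with Δz = z₂ − z₁.
Δz = 7390.0 − 5420.0 = 1970.0 m; Δz/H = 1970.0/8810.0 = 0.22361.
P₂ = 546.7 × exp(−0.22361) = 546.7 × 0.79963 = 437.16 hPa.

P ≈ 437 hPa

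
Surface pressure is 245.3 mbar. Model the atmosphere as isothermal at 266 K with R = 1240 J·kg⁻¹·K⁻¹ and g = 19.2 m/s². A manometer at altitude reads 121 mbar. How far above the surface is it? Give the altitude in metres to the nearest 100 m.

Scale height: H = RT/g = 1240 × 266 / 19.2 = 17179 m.
Invert the barometric formula: z = H ln(P₀/P).
P₀/P = 245.3/121 = 2.0273; ln(2.0273) = 0.70670.
z = 17179 × 0.70670 = 12140 m.

z ≈ 12100 m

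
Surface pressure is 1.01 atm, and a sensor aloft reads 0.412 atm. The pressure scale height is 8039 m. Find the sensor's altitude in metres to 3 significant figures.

z ≈ 7210 m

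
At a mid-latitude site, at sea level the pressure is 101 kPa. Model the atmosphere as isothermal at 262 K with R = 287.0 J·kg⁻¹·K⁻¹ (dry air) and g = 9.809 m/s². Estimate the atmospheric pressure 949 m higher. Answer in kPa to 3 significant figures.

Scale height: H = RT/g = 287.0 × 262 / 9.809 = 7665.8 m.
Barometric formula: P = P₀ exp(−z/H).
z/H = 949.00/7665.8 = 0.12380; exp(−0.12380) = 0.88356.
P = 101 × 0.88356 = 89.240 kPa.

P ≈ 89.2 kPa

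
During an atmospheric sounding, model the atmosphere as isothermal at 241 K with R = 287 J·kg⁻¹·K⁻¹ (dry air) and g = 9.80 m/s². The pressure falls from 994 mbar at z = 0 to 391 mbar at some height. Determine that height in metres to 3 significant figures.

Scale height: H = RT/g = 287 × 241 / 9.80 = 7057.9 m.
Invert the barometric formula: z = H ln(P₀/P).
P₀/P = 994/391 = 2.5422; ln(2.5422) = 0.93303.
z = 7057.9 × 0.93303 = 6585.2 m.

z ≈ 6590 m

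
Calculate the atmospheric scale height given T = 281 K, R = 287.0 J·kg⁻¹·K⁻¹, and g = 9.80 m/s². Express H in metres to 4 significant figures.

H ≈ 8229 m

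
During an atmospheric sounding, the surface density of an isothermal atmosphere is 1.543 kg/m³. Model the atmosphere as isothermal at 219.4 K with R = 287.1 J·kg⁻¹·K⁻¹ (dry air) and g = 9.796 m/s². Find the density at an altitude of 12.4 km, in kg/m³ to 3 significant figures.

ρ ≈ 0.224 kg/m³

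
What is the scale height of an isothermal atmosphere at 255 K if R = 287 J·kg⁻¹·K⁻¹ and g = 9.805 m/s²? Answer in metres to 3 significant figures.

H ≈ 7460 m

The scale height of an isothermal atmosphere is H = RT/g.
H = 287 × 255 / 9.805 = 73185/9.805 = 7464.0 m.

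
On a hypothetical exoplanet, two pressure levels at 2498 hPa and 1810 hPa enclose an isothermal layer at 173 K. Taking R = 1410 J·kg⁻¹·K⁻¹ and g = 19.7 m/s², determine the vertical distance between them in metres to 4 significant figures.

Hypsometric equation: Δz = (R T̄/g) ln(P₁/P₂).
R T̄/g = 1410 × 173 / 19.7 = 12382 m.
ln(2498/1810) = ln(1.3801) = 0.32216.
Δz = 12382 × 0.32216 = 3989.0 m.

Δz ≈ 3989 m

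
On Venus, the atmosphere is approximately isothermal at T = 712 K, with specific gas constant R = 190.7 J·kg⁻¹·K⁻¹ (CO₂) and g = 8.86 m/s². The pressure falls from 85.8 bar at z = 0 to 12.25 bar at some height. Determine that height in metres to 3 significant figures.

z ≈ 29800 m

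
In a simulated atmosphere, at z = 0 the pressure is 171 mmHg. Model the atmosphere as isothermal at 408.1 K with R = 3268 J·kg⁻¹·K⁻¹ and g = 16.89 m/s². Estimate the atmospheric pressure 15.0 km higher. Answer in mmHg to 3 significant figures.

Scale height: H = RT/g = 3268 × 408.1 / 16.89 = 78962 m.
Barometric formula: P = P₀ exp(−z/H).
z/H = 15000/78962 = 0.18996; exp(−0.18996) = 0.82699.
P = 171 × 0.82699 = 141.42 mmHg.

P ≈ 141 mmHg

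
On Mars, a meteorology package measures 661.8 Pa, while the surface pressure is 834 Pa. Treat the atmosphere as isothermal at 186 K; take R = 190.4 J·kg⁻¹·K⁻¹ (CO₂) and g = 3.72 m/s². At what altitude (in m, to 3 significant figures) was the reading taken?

z ≈ 2200 m

Scale height: H = RT/g = 190.4 × 186 / 3.72 = 9520.0 m.
Invert the barometric formula: z = H ln(P₀/P).
P₀/P = 834/661.8 = 1.2602; ln(1.2602) = 0.23127.
z = 9520.0 × 0.23127 = 2201.7 m.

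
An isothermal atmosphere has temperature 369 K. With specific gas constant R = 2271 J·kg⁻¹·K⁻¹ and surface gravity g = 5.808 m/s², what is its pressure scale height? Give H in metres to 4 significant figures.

H ≈ 144300 m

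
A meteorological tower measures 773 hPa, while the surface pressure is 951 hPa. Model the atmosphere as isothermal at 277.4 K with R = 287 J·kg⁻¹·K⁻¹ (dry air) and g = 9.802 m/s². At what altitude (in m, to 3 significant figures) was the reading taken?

z ≈ 1680 m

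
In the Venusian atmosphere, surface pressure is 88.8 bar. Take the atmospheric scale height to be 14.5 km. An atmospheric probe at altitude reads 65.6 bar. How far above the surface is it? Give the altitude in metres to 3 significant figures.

z ≈ 4390 m

Invert the barometric formula: z = H ln(P₀/P).
P₀/P = 88.8/65.6 = 1.3537; ln(1.3537) = 0.30284.
z = 14500 × 0.30284 = 4391.2 m.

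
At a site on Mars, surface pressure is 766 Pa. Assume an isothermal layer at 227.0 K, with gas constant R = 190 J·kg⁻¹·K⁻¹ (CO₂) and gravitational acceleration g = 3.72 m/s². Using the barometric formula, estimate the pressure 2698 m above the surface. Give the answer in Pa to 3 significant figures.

P ≈ 607 Pa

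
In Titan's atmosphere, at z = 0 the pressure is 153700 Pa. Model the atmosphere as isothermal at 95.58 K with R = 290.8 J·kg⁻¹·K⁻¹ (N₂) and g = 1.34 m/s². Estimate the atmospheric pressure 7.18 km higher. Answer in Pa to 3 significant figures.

Scale height: H = RT/g = 290.8 × 95.58 / 1.34 = 20742 m.
Barometric formula: P = P₀ exp(−z/H).
z/H = 7180.0/20742 = 0.34616; exp(−0.34616) = 0.70740.
P = 153700 × 0.70740 = 108730 Pa.

P ≈ 109000 Pa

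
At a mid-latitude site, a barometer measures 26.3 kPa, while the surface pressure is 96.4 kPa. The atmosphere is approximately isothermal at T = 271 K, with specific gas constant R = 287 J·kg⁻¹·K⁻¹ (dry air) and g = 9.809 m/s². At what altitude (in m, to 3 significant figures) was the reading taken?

Scale height: H = RT/g = 287 × 271 / 9.809 = 7929.1 m.
Invert the barometric formula: z = H ln(P₀/P).
P₀/P = 96.4/26.3 = 3.6654; ln(3.6654) = 1.2989.
z = 7929.1 × 1.2989 = 10299 m.

z ≈ 10300 m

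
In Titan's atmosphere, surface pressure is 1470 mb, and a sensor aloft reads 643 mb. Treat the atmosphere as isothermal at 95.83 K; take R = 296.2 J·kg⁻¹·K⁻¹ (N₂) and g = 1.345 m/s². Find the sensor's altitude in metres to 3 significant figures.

z ≈ 17500 m

Scale height: H = RT/g = 296.2 × 95.83 / 1.345 = 21104 m.
Invert the barometric formula: z = H ln(P₀/P).
P₀/P = 1470/643 = 2.2862; ln(2.2862) = 0.82689.
z = 21104 × 0.82689 = 17451 m.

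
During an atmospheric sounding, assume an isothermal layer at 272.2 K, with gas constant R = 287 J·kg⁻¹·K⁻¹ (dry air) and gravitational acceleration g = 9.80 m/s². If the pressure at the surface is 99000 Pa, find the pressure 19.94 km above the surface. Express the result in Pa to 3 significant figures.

P ≈ 8120 Pa

Scale height: H = RT/g = 287 × 272.2 / 9.80 = 7971.6 m.
Barometric formula: P = P₀ exp(−z/H).
z/H = 19940/7971.6 = 2.5014; exp(−2.5014) = 0.081970.
P = 99000 × 0.081970 = 8115.0 Pa.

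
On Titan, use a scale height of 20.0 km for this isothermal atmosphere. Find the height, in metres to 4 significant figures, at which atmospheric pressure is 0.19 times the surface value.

Set P/P₀ = exp(−z/H) = 0.19, so z = −H ln(0.19).
−ln(0.19) = 1.6607; z = 20000 × 1.6607 = 33214 m.

z ≈ 33210 m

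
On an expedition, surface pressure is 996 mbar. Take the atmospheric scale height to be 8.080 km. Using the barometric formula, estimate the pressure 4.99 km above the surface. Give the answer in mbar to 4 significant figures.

Barometric formula: P = P₀ exp(−z/H).
z/H = 4990.0/8080.0 = 0.61757; exp(−0.61757) = 0.53925.
P = 996 × 0.53925 = 537.09 mbar.

P ≈ 537.1 mbar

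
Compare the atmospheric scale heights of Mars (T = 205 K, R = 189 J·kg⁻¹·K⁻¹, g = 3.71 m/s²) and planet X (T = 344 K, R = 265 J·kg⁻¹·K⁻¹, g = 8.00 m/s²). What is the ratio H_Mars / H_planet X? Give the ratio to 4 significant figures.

H_Mars/H_planet X ≈ 0.9165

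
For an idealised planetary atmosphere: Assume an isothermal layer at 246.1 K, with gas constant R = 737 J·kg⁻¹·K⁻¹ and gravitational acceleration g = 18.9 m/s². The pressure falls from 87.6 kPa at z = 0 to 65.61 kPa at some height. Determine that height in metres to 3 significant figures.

z ≈ 2770 m

Scale height: H = RT/g = 737 × 246.1 / 18.9 = 9596.6 m.
Invert the barometric formula: z = H ln(P₀/P).
P₀/P = 87.6/65.61 = 1.3352; ln(1.3352) = 0.28908.
z = 9596.6 × 0.28908 = 2774.2 m.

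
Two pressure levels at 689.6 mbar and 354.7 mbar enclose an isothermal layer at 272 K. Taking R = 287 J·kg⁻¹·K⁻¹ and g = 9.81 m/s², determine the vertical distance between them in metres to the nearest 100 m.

Hypsometric equation: Δz = (R T̄/g) ln(P₁/P₂).
R T̄/g = 287 × 272 / 9.81 = 7957.6 m.
ln(689.6/354.7) = ln(1.9442) = 0.66485.
Δz = 7957.6 × 0.66485 = 5290.6 m.

Δz ≈ 5300 m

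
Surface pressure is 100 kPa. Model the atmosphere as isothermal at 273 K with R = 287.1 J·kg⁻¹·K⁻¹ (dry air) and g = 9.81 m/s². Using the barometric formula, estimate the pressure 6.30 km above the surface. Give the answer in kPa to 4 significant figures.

Scale height: H = RT/g = 287.1 × 273 / 9.81 = 7989.6 m.
Barometric formula: P = P₀ exp(−z/H).
z/H = 6300.0/7989.6 = 0.78853; exp(−0.78853) = 0.45451.
P = 100 × 0.45451 = 45.451 kPa.

P ≈ 45.45 kPa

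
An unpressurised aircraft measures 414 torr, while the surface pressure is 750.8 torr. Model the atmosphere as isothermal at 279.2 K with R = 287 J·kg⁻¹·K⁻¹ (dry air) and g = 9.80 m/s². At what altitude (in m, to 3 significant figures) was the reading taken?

Scale height: H = RT/g = 287 × 279.2 / 9.80 = 8176.6 m.
Invert the barometric formula: z = H ln(P₀/P).
P₀/P = 750.8/414 = 1.8135; ln(1.8135) = 0.59526.
z = 8176.6 × 0.59526 = 4867.2 m.

z ≈ 4870 m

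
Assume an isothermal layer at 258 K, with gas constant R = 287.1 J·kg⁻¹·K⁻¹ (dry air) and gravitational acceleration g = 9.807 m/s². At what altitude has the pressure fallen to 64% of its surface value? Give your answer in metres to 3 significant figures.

z ≈ 3370 m

Scale height: H = RT/g = 287.1 × 258 / 9.807 = 7553.0 m.
Set P/P₀ = exp(−z/H) = 0.64, so z = −H ln(0.64).
−ln(0.64) = 0.44629; z = 7553.0 × 0.44629 = 3370.8 m.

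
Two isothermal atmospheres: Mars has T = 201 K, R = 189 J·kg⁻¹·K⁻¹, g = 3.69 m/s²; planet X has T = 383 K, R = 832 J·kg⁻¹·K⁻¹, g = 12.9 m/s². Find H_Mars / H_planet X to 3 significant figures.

H_Mars/H_planet X ≈ 0.417

H = RT/g for each body.
H_Mars = 189 × 201 / 3.69 = 10295 m.
H_planet X = 832 × 383 / 12.9 = 24702 m.
H_Mars/H_planet X = 10295/24702 = 0.41677.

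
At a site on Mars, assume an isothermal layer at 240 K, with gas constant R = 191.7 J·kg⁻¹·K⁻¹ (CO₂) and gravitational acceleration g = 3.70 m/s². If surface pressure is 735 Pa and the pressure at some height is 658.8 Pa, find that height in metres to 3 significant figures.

Scale height: H = RT/g = 191.7 × 240 / 3.70 = 12435 m.
Invert the barometric formula: z = H ln(P₀/P).
P₀/P = 735/658.8 = 1.1157; ln(1.1157) = 0.10948.
z = 12435 × 0.10948 = 1361.4 m.

z ≈ 1360 m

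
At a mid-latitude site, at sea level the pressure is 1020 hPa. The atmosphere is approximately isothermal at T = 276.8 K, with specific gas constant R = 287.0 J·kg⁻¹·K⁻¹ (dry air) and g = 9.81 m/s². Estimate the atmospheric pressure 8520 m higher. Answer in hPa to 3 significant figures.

Scale height: H = RT/g = 287.0 × 276.8 / 9.81 = 8098.0 m.
Barometric formula: P = P₀ exp(−z/H).
z/H = 8520.0/8098.0 = 1.0521; exp(−1.0521) = 0.34920.
P = 1020 × 0.34920 = 356.18 hPa.

P ≈ 356 hPa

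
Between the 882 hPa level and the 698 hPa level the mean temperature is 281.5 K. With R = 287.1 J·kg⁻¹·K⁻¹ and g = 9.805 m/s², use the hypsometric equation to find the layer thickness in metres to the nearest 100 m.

Δz ≈ 1900 m

Hypsometric equation: Δz = (R T̄/g) ln(P₁/P₂).
R T̄/g = 287.1 × 281.5 / 9.805 = 8242.6 m.
ln(882/698) = ln(1.2636) = 0.23396.
Δz = 8242.6 × 0.23396 = 1928.4 m.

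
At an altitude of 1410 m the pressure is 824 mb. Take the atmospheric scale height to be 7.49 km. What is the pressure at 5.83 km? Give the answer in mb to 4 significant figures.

P ≈ 456.7 mb

Between two levels, P₂ = P₁ exp(−Δz/H) with Δz = z₂ − z₁.
Δz = 5830.0 − 1410.0 = 4420.0 m; Δz/H = 4420.0/7490.0 = 0.59012.
P₂ = 824 × exp(−0.59012) = 824 × 0.55426 = 456.71 mb.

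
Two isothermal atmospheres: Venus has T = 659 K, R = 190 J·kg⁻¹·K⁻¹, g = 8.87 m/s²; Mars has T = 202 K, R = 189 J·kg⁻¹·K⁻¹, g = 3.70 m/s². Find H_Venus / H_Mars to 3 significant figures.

H_Venus/H_Mars ≈ 1.37

H = RT/g for each body.
H_Venus = 190 × 659 / 8.87 = 14116 m.
H_Mars = 189 × 202 / 3.70 = 10318 m.
H_Venus/H_Mars = 14116/10318 = 1.3681.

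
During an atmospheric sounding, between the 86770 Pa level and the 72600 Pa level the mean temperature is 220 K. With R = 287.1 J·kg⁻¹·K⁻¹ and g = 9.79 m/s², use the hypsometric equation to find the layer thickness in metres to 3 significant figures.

Δz ≈ 1150 m

Hypsometric equation: Δz = (R T̄/g) ln(P₁/P₂).
R T̄/g = 287.1 × 220 / 9.79 = 6451.7 m.
ln(86770/72600) = ln(1.1952) = 0.17831.
Δz = 6451.7 × 0.17831 = 1150.4 m.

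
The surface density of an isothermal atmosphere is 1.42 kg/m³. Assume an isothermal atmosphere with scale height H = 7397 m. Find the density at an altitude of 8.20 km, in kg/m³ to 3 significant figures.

ρ ≈ 0.469 kg/m³

In an isothermal atmosphere, density decays like pressure: ρ = ρ₀ exp(−z/H).
z/H = 8200.0/7397.0 = 1.1086; exp(−1.1086) = 0.33002.
ρ = 1.42 × 0.33002 = 0.46863 kg/m³.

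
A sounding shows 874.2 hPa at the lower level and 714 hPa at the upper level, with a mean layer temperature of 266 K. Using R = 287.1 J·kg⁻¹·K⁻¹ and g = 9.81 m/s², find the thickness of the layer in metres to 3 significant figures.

Δz ≈ 1580 m

Hypsometric equation: Δz = (R T̄/g) ln(P₁/P₂).
R T̄/g = 287.1 × 266 / 9.81 = 7784.8 m.
ln(874.2/714) = ln(1.2244) = 0.20245.
Δz = 7784.8 × 0.20245 = 1576.0 m.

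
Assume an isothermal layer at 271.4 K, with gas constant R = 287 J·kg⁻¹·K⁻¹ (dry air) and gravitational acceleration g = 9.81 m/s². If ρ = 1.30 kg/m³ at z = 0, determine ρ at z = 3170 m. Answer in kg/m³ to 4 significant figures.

ρ ≈ 0.8721 kg/m³

Scale height: H = RT/g = 287 × 271.4 / 9.81 = 7940.0 m.
In an isothermal atmosphere, density decays like pressure: ρ = ρ₀ exp(−z/H).
z/H = 3170.0/7940.0 = 0.39924; exp(−0.39924) = 0.67083.
ρ = 1.30 × 0.67083 = 0.87208 kg/m³.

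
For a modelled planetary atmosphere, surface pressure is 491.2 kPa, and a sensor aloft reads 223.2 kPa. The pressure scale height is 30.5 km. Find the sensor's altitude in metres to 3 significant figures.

Invert the barometric formula: z = H ln(P₀/P).
P₀/P = 491.2/223.2 = 2.2007; ln(2.2007) = 0.78878.
z = 30500 × 0.78878 = 24058 m.

z ≈ 24100 m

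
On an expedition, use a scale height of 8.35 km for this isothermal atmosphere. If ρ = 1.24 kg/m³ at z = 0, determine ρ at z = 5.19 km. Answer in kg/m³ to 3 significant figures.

In an isothermal atmosphere, density decays like pressure: ρ = ρ₀ exp(−z/H).
z/H = 5190.0/8350.0 = 0.62156; exp(−0.62156) = 0.53711.
ρ = 1.24 × 0.53711 = 0.66602 kg/m³.

ρ ≈ 0.666 kg/m³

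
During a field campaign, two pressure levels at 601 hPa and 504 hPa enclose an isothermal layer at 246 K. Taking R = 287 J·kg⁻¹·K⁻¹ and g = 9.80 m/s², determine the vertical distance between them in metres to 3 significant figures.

Hypsometric equation: Δz = (R T̄/g) ln(P₁/P₂).
R T̄/g = 287 × 246 / 9.80 = 7204.3 m.
ln(601/504) = ln(1.1925) = 0.17605.
Δz = 7204.3 × 0.17605 = 1268.3 m.

Δz ≈ 1270 m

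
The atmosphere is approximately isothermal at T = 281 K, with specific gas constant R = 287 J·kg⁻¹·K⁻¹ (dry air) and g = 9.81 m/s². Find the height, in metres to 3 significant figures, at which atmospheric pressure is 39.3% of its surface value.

Scale height: H = RT/g = 287 × 281 / 9.81 = 8220.9 m.
Set P/P₀ = exp(−z/H) = 0.393, so z = −H ln(0.393).
−ln(0.393) = 0.93395; z = 8220.9 × 0.93395 = 7677.9 m.

z ≈ 7680 m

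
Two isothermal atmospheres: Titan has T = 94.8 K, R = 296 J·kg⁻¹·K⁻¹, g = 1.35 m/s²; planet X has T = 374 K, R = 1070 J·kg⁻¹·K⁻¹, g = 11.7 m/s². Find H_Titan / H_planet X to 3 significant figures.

H = RT/g for each body.
H_Titan = 296 × 94.8 / 1.35 = 20786 m.
H_planet X = 1070 × 374 / 11.7 = 34203 m.
H_Titan/H_planet X = 20786/34203 = 0.60772.

H_Titan/H_planet X ≈ 0.608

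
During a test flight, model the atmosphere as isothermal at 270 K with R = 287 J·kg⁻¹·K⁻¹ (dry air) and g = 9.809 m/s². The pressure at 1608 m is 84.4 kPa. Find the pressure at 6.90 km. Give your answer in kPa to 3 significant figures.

P ≈ 43.2 kPa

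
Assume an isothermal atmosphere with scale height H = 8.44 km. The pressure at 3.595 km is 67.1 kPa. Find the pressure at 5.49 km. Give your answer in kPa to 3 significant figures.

Between two levels, P₂ = P₁ exp(−Δz/H) with Δz = z₂ − z₁.
Δz = 5490.0 − 3595.0 = 1895.0 m; Δz/H = 1895.0/8440.0 = 0.22453.
P₂ = 67.1 × exp(−0.22453) = 67.1 × 0.79889 = 53.606 kPa.

P ≈ 53.6 kPa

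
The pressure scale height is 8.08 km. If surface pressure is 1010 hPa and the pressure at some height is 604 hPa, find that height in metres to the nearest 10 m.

Invert the barometric formula: z = H ln(P₀/P).
P₀/P = 1010/604 = 1.6722; ln(1.6722) = 0.51414.
z = 8080.0 × 0.51414 = 4154.3 m.

z ≈ 4150 m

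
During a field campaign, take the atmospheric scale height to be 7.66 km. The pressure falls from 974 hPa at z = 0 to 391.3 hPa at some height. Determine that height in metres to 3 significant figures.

Invert the barometric formula: z = H ln(P₀/P).
P₀/P = 974/391.3 = 2.4891; ln(2.4891) = 0.91192.
z = 7660.0 × 0.91192 = 6985.3 m.

z ≈ 6990 m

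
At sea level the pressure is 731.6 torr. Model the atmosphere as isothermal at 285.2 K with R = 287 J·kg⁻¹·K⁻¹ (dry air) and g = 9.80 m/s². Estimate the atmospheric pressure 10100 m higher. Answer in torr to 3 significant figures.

P ≈ 218 torr

Scale height: H = RT/g = 287 × 285.2 / 9.80 = 8352.3 m.
Barometric formula: P = P₀ exp(−z/H).
z/H = 10100/8352.3 = 1.2092; exp(−1.2092) = 0.29844.
P = 731.6 × 0.29844 = 218.34 torr.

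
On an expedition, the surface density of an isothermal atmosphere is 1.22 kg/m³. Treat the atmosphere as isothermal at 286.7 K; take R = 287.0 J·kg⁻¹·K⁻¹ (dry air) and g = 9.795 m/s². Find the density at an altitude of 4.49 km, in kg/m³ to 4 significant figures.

ρ ≈ 0.7149 kg/m³

Scale height: H = RT/g = 287.0 × 286.7 / 9.795 = 8400.5 m.
In an isothermal atmosphere, density decays like pressure: ρ = ρ₀ exp(−z/H).
z/H = 4490.0/8400.5 = 0.53449; exp(−0.53449) = 0.58597.
ρ = 1.22 × 0.58597 = 0.71488 kg/m³.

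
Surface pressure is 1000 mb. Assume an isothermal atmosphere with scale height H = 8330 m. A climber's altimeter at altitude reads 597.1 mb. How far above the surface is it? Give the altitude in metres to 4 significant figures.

z ≈ 4296 m

Invert the barometric formula: z = H ln(P₀/P).
P₀/P = 1000/597.1 = 1.6748; ln(1.6748) = 0.51569.
z = 8330.0 × 0.51569 = 4295.7 m.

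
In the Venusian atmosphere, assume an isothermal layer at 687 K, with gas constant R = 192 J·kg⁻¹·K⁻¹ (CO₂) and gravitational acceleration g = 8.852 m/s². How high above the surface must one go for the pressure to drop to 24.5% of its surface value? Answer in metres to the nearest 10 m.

z ≈ 20960 m

Scale height: H = RT/g = 192 × 687 / 8.852 = 14901 m.
Set P/P₀ = exp(−z/H) = 0.245, so z = −H ln(0.245).
−ln(0.245) = 1.4065; z = 14901 × 1.4065 = 20958 m.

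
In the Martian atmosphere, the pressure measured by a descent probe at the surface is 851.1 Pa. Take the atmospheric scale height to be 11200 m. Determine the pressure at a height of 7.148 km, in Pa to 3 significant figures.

P ≈ 450 Pa

Barometric formula: P = P₀ exp(−z/H).
z/H = 7148.0/11200 = 0.63821; exp(−0.63821) = 0.52824.
P = 851.1 × 0.52824 = 449.59 Pa.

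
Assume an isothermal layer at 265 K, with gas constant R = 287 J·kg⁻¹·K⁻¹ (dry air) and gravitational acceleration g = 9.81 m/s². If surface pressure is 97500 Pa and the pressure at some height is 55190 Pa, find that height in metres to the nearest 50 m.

Scale height: H = RT/g = 287 × 265 / 9.81 = 7752.8 m.
Invert the barometric formula: z = H ln(P₀/P).
P₀/P = 97500/55190 = 1.7666; ln(1.7666) = 0.56906.
z = 7752.8 × 0.56906 = 4411.8 m.

z ≈ 4400 m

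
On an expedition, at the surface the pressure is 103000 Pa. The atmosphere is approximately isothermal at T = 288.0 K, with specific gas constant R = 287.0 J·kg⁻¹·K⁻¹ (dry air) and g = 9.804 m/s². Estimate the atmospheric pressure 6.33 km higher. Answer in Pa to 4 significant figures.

P ≈ 48610 Pa

Scale height: H = RT/g = 287.0 × 288.0 / 9.804 = 8430.8 m.
Barometric formula: P = P₀ exp(−z/H).
z/H = 6330.0/8430.8 = 0.75082; exp(−0.75082) = 0.47198.
P = 103000 × 0.47198 = 48614 Pa.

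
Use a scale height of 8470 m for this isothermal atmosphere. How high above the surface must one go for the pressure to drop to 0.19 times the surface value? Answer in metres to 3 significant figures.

z ≈ 14100 m

Set P/P₀ = exp(−z/H) = 0.19, so z = −H ln(0.19).
−ln(0.19) = 1.6607; z = 8470.0 × 1.6607 = 14066 m.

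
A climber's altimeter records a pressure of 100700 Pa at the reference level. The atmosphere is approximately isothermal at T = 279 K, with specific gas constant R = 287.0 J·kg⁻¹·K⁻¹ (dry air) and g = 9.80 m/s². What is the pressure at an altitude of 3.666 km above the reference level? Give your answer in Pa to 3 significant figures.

P ≈ 64300 Pa

Scale height: H = RT/g = 287.0 × 279 / 9.80 = 8170.7 m.
Barometric formula: P = P₀ exp(−z/H).
z/H = 3666.0/8170.7 = 0.44868; exp(−0.44868) = 0.63847.
P = 100700 × 0.63847 = 64294 Pa.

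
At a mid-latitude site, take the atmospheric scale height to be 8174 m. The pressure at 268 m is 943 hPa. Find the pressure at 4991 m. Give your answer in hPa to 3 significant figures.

P ≈ 529 hPa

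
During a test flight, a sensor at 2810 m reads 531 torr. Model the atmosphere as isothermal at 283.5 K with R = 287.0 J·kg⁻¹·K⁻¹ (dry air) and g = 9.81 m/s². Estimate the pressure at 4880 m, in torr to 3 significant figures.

Scale height: H = RT/g = 287.0 × 283.5 / 9.81 = 8294.0 m.
Between two levels, P₂ = P₁ exp(−Δz/H) with Δz = z₂ − z₁.
Δz = 4880.0 − 2810.0 = 2070.0 m; Δz/H = 2070.0/8294.0 = 0.24958.
P₂ = 531 × exp(−0.24958) = 531 × 0.77913 = 413.72 torr.

P ≈ 414 torr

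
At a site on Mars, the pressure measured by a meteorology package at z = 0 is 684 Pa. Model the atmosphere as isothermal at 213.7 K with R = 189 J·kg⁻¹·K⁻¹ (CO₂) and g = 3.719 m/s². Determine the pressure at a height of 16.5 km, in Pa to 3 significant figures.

Scale height: H = RT/g = 189 × 213.7 / 3.719 = 10860 m.
Barometric formula: P = P₀ exp(−z/H).
z/H = 16500/10860 = 1.5193; exp(−1.5193) = 0.21887.
P = 684 × 0.21887 = 149.71 Pa.

P ≈ 150 Pa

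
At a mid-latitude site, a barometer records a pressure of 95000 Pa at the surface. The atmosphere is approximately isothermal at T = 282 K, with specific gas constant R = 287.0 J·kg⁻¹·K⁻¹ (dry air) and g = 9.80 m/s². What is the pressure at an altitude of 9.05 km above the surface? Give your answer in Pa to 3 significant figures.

Scale height: H = RT/g = 287.0 × 282 / 9.80 = 8258.6 m.
Barometric formula: P = P₀ exp(−z/H).
z/H = 9050.0/8258.6 = 1.0958; exp(−1.0958) = 0.33427.
P = 95000 × 0.33427 = 31756 Pa.

P ≈ 31800 Pa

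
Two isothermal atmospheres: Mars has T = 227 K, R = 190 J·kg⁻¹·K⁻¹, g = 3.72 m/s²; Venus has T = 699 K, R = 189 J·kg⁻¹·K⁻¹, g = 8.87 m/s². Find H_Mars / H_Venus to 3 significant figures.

H_Mars/H_Venus ≈ 0.778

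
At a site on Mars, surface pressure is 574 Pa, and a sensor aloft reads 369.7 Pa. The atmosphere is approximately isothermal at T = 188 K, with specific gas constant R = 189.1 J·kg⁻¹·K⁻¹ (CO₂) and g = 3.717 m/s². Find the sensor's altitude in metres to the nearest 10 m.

Scale height: H = RT/g = 189.1 × 188 / 3.717 = 9564.4 m.
Invert the barometric formula: z = H ln(P₀/P).
P₀/P = 574/369.7 = 1.5526; ln(1.5526) = 0.43993.
z = 9564.4 × 0.43993 = 4207.7 m.

z ≈ 4210 m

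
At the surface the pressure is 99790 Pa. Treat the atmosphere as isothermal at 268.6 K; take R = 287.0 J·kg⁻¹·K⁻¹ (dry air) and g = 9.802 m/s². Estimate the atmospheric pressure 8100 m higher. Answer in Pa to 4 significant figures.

P ≈ 35630 Pa

Scale height: H = RT/g = 287.0 × 268.6 / 9.802 = 7864.5 m.
Barometric formula: P = P₀ exp(−z/H).
z/H = 8100.0/7864.5 = 1.0299; exp(−1.0299) = 0.35704.
P = 99790 × 0.35704 = 35629 Pa.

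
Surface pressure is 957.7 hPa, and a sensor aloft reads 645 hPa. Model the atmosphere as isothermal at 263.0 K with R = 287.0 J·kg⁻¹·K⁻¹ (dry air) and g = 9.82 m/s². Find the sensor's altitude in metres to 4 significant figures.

z ≈ 3038 m

Scale height: H = RT/g = 287.0 × 263.0 / 9.82 = 7686.5 m.
Invert the barometric formula: z = H ln(P₀/P).
P₀/P = 957.7/645 = 1.4848; ln(1.4848) = 0.39528.
z = 7686.5 × 0.39528 = 3038.3 m.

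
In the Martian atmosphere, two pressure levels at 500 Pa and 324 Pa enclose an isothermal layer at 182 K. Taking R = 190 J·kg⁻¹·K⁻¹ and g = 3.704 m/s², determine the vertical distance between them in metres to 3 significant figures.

Δz ≈ 4050 m

Hypsometric equation: Δz = (R T̄/g) ln(P₁/P₂).
R T̄/g = 190 × 182 / 3.704 = 9335.9 m.
ln(500/324) = ln(1.5432) = 0.43386.
Δz = 9335.9 × 0.43386 = 4050.5 m.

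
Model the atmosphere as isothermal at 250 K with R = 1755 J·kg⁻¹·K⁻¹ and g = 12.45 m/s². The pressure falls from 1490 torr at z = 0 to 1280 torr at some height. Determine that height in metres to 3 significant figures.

z ≈ 5350 m

Scale height: H = RT/g = 1755 × 250 / 12.45 = 35241 m.
Invert the barometric formula: z = H ln(P₀/P).
P₀/P = 1490/1280 = 1.1641; ln(1.1641) = 0.15195.
z = 35241 × 0.15195 = 5354.9 m.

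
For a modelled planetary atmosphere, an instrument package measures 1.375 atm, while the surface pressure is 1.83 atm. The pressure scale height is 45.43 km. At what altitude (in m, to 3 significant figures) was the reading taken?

z ≈ 13000 m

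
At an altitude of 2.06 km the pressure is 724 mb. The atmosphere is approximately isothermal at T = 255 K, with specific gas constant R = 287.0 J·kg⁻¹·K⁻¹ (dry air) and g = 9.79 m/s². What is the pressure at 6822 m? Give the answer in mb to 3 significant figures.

P ≈ 383 mb

Scale height: H = RT/g = 287.0 × 255 / 9.79 = 7475.5 m.
Between two levels, P₂ = P₁ exp(−Δz/H) with Δz = z₂ − z₁.
Δz = 6822.0 − 2060.0 = 4762.0 m; Δz/H = 4762.0/7475.5 = 0.63701.
P₂ = 724 × exp(−0.63701) = 724 × 0.52887 = 382.90 mb.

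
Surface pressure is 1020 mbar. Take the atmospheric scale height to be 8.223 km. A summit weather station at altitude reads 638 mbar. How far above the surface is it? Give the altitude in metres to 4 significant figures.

Invert the barometric formula: z = H ln(P₀/P).
P₀/P = 1020/638 = 1.5987; ln(1.5987) = 0.46919.
z = 8223.0 × 0.46919 = 3858.1 m.

z ≈ 3858 m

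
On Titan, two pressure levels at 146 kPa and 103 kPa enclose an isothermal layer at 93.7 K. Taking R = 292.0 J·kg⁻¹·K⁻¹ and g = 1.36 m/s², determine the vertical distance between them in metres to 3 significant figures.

Δz ≈ 7020 m

Hypsometric equation: Δz = (R T̄/g) ln(P₁/P₂).
R T̄/g = 292.0 × 93.7 / 1.36 = 20118 m.
ln(146/103) = ln(1.4175) = 0.34889.
Δz = 20118 × 0.34889 = 7019.0 m.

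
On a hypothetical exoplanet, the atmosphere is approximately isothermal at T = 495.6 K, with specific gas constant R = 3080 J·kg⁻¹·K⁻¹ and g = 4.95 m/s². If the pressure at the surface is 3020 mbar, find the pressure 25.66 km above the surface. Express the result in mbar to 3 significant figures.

Scale height: H = RT/g = 3080 × 495.6 / 4.95 = 308370 m.
Barometric formula: P = P₀ exp(−z/H).
z/H = 25660/308370 = 0.083212; exp(−0.083212) = 0.92016.
P = 3020 × 0.92016 = 2778.9 mbar.

P ≈ 2780 mbar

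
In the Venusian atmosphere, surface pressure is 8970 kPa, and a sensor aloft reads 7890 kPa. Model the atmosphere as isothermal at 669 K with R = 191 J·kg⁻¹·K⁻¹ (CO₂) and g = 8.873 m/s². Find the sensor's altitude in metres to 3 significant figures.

z ≈ 1850 m

Scale height: H = RT/g = 191 × 669 / 8.873 = 14401 m.
Invert the barometric formula: z = H ln(P₀/P).
P₀/P = 8970/7890 = 1.1369; ln(1.1369) = 0.12831.
z = 14401 × 0.12831 = 1847.8 m.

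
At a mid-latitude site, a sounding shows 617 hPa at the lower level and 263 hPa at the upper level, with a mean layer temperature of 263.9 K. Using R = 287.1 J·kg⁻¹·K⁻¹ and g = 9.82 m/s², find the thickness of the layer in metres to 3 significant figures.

Δz ≈ 6580 m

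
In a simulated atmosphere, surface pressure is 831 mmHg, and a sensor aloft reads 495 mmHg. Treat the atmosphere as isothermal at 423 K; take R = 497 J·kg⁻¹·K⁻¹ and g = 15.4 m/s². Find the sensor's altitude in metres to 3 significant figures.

z ≈ 7070 m

Scale height: H = RT/g = 497 × 423 / 15.4 = 13651 m.
Invert the barometric formula: z = H ln(P₀/P).
P₀/P = 831/495 = 1.6788; ln(1.6788) = 0.51808.
z = 13651 × 0.51808 = 7072.3 m.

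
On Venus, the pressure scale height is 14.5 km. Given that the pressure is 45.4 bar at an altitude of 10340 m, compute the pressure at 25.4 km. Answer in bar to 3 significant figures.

Between two levels, P₂ = P₁ exp(−Δz/H) with Δz = z₂ − z₁.
Δz = 25400 − 10340 = 15060 m; Δz/H = 15060/14500 = 1.0386.
P₂ = 45.4 × exp(−1.0386) = 45.4 × 0.35395 = 16.069 bar.

P ≈ 16.1 bar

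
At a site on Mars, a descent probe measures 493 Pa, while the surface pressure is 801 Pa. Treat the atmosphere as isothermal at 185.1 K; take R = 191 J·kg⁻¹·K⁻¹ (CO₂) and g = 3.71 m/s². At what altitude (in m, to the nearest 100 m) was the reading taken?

z ≈ 4600 m

Scale height: H = RT/g = 191 × 185.1 / 3.71 = 9529.4 m.
Invert the barometric formula: z = H ln(P₀/P).
P₀/P = 801/493 = 1.6247; ln(1.6247) = 0.48532.
z = 9529.4 × 0.48532 = 4624.8 m.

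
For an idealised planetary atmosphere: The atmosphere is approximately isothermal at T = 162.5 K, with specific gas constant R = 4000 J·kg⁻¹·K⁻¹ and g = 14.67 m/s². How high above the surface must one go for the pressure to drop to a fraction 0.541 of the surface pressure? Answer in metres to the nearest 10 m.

z ≈ 27220 m

Scale height: H = RT/g = 4000 × 162.5 / 14.67 = 44308 m.
Set P/P₀ = exp(−z/H) = 0.541, so z = −H ln(0.541).
−ln(0.541) = 0.61434; z = 44308 × 0.61434 = 27220 m.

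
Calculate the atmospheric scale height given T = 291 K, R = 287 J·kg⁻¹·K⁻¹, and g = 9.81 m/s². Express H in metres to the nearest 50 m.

H ≈ 8500 m

The scale height of an isothermal atmosphere is H = RT/g.
H = 287 × 291 / 9.81 = 83517/9.81 = 8513.5 m.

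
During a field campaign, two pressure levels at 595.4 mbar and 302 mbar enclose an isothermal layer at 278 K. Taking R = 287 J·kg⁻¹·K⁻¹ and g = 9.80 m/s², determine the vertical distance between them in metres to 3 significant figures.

Δz ≈ 5530 m

Hypsometric equation: Δz = (R T̄/g) ln(P₁/P₂).
R T̄/g = 287 × 278 / 9.80 = 8141.4 m.
ln(595.4/302) = ln(1.9715) = 0.67879.
Δz = 8141.4 × 0.67879 = 5526.3 m.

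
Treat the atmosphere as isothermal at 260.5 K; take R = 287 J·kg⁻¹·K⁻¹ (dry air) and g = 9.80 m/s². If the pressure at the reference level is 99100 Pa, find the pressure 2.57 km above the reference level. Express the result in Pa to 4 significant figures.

Scale height: H = RT/g = 287 × 260.5 / 9.80 = 7628.9 m.
Barometric formula: P = P₀ exp(−z/H).
z/H = 2570.0/7628.9 = 0.33688; exp(−0.33688) = 0.71399.
P = 99100 × 0.71399 = 70756 Pa.

P ≈ 70760 Pa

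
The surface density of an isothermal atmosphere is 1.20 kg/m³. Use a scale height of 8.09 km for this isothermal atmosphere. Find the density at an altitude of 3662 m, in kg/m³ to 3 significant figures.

ρ ≈ 0.763 kg/m³

In an isothermal atmosphere, density decays like pressure: ρ = ρ₀ exp(−z/H).
z/H = 3662.0/8090.0 = 0.45266; exp(−0.45266) = 0.63593.
ρ = 1.20 × 0.63593 = 0.76312 kg/m³.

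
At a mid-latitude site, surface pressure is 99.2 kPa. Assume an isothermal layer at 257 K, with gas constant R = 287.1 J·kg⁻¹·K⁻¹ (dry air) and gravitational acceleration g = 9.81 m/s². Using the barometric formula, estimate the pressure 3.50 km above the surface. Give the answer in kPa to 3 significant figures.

Scale height: H = RT/g = 287.1 × 257 / 9.81 = 7521.4 m.
Barometric formula: P = P₀ exp(−z/H).
z/H = 3500.0/7521.4 = 0.46534; exp(−0.46534) = 0.62792.
P = 99.2 × 0.62792 = 62.290 kPa.

P ≈ 62.3 kPa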